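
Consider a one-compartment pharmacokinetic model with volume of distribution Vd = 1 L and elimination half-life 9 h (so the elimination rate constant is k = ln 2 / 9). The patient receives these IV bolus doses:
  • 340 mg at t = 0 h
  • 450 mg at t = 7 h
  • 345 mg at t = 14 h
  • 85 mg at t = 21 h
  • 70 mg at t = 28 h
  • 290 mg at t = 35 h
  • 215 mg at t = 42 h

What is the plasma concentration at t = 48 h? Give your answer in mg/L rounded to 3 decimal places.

320.346 mg/L

k = ln 2 / 9 = 0.07702 per h
Dose 1 (340 mg at t=0 h): 340·exp(−0.07702·48) = 8.433 mg/L
Dose 2 (450 mg at t=7 h): 450·exp(−0.07702·41) = 19.136 mg/L
Dose 3 (345 mg at t=14 h): 345·exp(−0.07702·34) = 25.153 mg/L
Dose 4 (85 mg at t=21 h): 85·exp(−0.07702·27) = 10.625 mg/L
Dose 5 (70 mg at t=28 h): 70·exp(−0.07702·20) = 15.002 mg/L
Dose 6 (290 mg at t=35 h): 290·exp(−0.07702·13) = 106.556 mg/L
Dose 7 (215 mg at t=42 h): 215·exp(−0.07702·6) = 135.442 mg/L
C(48) = 8.433 + 19.136 + 25.153 + 10.625 + 15.002 + 106.556 + 135.442 = 320.346 mg/L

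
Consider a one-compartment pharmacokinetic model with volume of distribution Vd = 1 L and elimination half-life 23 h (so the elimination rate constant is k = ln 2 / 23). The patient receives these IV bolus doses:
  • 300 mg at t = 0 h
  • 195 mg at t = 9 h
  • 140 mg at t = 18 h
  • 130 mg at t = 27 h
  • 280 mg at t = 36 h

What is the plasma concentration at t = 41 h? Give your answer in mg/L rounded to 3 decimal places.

557.621 mg/L

k = ln 2 / 23 = 0.03014 per h
Dose 1 (300 mg at t=0 h): 300·exp(−0.03014·41) = 87.197 mg/L
Dose 2 (195 mg at t=9 h): 195·exp(−0.03014·32) = 74.338 mg/L
Dose 3 (140 mg at t=18 h): 140·exp(−0.03014·23) = 70.000 mg/L
Dose 4 (130 mg at t=27 h): 130·exp(−0.03014·14) = 85.253 mg/L
Dose 5 (280 mg at t=36 h): 280·exp(−0.03014·5) = 240.833 mg/L
C(41) = 87.197 + 74.338 + 70.000 + 85.253 + 240.833 = 557.621 mg/L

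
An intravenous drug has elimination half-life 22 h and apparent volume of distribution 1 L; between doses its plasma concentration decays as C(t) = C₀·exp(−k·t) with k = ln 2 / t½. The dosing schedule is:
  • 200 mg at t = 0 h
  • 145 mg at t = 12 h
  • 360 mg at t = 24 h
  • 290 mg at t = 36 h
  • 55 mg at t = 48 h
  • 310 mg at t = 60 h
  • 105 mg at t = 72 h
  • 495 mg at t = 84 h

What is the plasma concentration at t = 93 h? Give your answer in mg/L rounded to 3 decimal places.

k = ln 2 / 22 = 0.03151 per h
Dose 1 (200 mg at t=0 h): 200·exp(−0.03151·93) = 10.678 mg/L
Dose 2 (145 mg at t=12 h): 145·exp(−0.03151·81) = 11.299 mg/L
Dose 3 (360 mg at t=24 h): 360·exp(−0.03151·69) = 40.941 mg/L
Dose 4 (290 mg at t=36 h): 290·exp(−0.03151·57) = 48.135 mg/L
Dose 5 (55 mg at t=48 h): 55·exp(−0.03151·45) = 13.324 mg/L
Dose 6 (310 mg at t=60 h): 310·exp(−0.03151·33) = 109.602 mg/L
Dose 7 (105 mg at t=72 h): 105·exp(−0.03151·21) = 54.180 mg/L
Dose 8 (495 mg at t=84 h): 495·exp(−0.03151·9) = 372.783 mg/L
C(93) = 10.678 + 11.299 + 40.941 + 48.135 + 13.324 + 109.602 + 54.180 + 372.783 = 660.942 mg/L

660.942 mg/L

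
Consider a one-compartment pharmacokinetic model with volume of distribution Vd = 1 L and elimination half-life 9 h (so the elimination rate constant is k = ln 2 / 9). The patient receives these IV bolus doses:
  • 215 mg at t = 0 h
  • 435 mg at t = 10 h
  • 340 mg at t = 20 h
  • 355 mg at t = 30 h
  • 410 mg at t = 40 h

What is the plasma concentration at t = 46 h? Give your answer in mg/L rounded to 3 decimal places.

441.124 mg/L

k = ln 2 / 9 = 0.07702 per h
Dose 1 (215 mg at t=0 h): 215·exp(−0.07702·46) = 6.221 mg/L
Dose 2 (435 mg at t=10 h): 435·exp(−0.07702·36) = 27.188 mg/L
Dose 3 (340 mg at t=20 h): 340·exp(−0.07702·26) = 45.903 mg/L
Dose 4 (355 mg at t=30 h): 355·exp(−0.07702·16) = 103.529 mg/L
Dose 5 (410 mg at t=40 h): 410·exp(−0.07702·6) = 258.284 mg/L
C(46) = 6.221 + 27.188 + 45.903 + 103.529 + 258.284 = 441.124 mg/L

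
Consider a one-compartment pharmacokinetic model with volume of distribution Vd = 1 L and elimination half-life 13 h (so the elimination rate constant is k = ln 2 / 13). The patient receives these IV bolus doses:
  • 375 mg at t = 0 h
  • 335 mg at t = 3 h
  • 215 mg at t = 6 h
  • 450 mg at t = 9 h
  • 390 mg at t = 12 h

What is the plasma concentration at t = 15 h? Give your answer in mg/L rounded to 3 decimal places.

k = ln 2 / 13 = 0.05332 per h
Dose 1 (375 mg at t=0 h): 375·exp(−0.05332·15) = 168.535 mg/L
Dose 2 (335 mg at t=3 h): 335·exp(−0.05332·12) = 176.673 mg/L
Dose 3 (215 mg at t=6 h): 215·exp(−0.05332·9) = 133.056 mg/L
Dose 4 (450 mg at t=9 h): 450·exp(−0.05332·6) = 326.795 mg/L
Dose 5 (390 mg at t=12 h): 390·exp(−0.05332·3) = 332.350 mg/L
C(15) = 168.535 + 176.673 + 133.056 + 326.795 + 332.350 = 1137.409 mg/L

1137.409 mg/L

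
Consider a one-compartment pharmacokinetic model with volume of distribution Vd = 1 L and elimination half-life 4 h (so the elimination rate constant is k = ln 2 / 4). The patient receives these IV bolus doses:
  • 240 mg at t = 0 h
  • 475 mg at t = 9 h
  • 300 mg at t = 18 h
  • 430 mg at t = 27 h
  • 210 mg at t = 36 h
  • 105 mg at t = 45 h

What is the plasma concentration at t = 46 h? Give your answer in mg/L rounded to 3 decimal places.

k = ln 2 / 4 = 0.17329 per h
Dose 1 (240 mg at t=0 h): 240·exp(−0.17329·46) = 0.083 mg/L
Dose 2 (475 mg at t=9 h): 475·exp(−0.17329·37) = 0.780 mg/L
Dose 3 (300 mg at t=18 h): 300·exp(−0.17329·28) = 2.344 mg/L
Dose 4 (430 mg at t=27 h): 430·exp(−0.17329·19) = 15.980 mg/L
Dose 5 (210 mg at t=36 h): 210·exp(−0.17329·10) = 37.123 mg/L
Dose 6 (105 mg at t=45 h): 105·exp(−0.17329·1) = 88.294 mg/L
C(46) = 0.083 + 0.780 + 2.344 + 15.980 + 37.123 + 88.294 = 144.604 mg/L

144.604 mg/L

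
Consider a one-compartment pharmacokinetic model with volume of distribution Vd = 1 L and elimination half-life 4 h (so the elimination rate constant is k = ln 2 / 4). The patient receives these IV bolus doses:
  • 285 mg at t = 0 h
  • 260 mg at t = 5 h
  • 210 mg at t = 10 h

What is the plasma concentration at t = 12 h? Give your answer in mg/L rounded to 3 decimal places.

261.416 mg/L

k = ln 2 / 4 = 0.17329 per h
Dose 1 (285 mg at t=0 h): 285·exp(−0.17329·12) = 35.625 mg/L
Dose 2 (260 mg at t=5 h): 260·exp(−0.17329·7) = 77.298 mg/L
Dose 3 (210 mg at t=10 h): 210·exp(−0.17329·2) = 148.492 mg/L
C(12) = 35.625 + 77.298 + 148.492 = 261.416 mg/L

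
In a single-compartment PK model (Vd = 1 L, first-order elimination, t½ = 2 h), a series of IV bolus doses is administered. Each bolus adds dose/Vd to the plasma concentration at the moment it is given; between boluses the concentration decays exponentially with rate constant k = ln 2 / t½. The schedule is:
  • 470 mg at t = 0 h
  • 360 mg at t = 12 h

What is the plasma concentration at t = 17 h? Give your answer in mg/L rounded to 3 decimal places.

k = ln 2 / 2 = 0.34657 per h
Dose 1 (470 mg at t=0 h): 470·exp(−0.34657·17) = 1.298 mg/L
Dose 2 (360 mg at t=12 h): 360·exp(−0.34657·5) = 63.640 mg/L
C(17) = 1.298 + 63.640 = 64.938 mg/L

64.938 mg/L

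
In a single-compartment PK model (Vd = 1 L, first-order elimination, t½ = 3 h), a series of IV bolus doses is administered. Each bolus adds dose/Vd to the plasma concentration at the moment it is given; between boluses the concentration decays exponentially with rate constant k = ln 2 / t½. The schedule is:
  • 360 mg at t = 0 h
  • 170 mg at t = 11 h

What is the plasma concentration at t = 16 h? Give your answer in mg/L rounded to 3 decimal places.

62.476 mg/L

k = ln 2 / 3 = 0.23105 per h
Dose 1 (360 mg at t=0 h): 360·exp(−0.23105·16) = 8.929 mg/L
Dose 2 (170 mg at t=11 h): 170·exp(−0.23105·5) = 53.547 mg/L
C(16) = 8.929 + 53.547 = 62.476 mg/L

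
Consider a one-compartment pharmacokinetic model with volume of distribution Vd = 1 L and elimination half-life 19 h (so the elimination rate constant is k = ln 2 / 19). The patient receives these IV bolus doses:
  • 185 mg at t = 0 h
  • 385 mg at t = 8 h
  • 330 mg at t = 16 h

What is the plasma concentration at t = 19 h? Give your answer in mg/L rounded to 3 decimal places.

646.029 mg/L

k = ln 2 / 19 = 0.03648 per h
Dose 1 (185 mg at t=0 h): 185·exp(−0.03648·19) = 92.500 mg/L
Dose 2 (385 mg at t=8 h): 385·exp(−0.03648·11) = 257.739 mg/L
Dose 3 (330 mg at t=16 h): 330·exp(−0.03648·3) = 295.790 mg/L
C(19) = 92.500 + 257.739 + 295.790 = 646.029 mg/L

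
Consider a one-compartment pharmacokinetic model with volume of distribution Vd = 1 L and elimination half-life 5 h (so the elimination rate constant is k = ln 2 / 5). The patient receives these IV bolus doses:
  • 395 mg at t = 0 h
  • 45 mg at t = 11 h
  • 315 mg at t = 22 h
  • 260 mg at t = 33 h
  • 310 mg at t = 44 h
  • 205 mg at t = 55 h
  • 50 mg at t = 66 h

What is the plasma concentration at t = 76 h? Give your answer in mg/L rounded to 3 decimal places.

28.188 mg/L

k = ln 2 / 5 = 0.13863 per h
Dose 1 (395 mg at t=0 h): 395·exp(−0.13863·76) = 0.010 mg/L
Dose 2 (45 mg at t=11 h): 45·exp(−0.13863·65) = 0.005 mg/L
Dose 3 (315 mg at t=22 h): 315·exp(−0.13863·54) = 0.177 mg/L
Dose 4 (260 mg at t=33 h): 260·exp(−0.13863·43) = 0.670 mg/L
Dose 5 (310 mg at t=44 h): 310·exp(−0.13863·32) = 3.671 mg/L
Dose 6 (205 mg at t=55 h): 205·exp(−0.13863·21) = 11.154 mg/L
Dose 7 (50 mg at t=66 h): 50·exp(−0.13863·10) = 12.500 mg/L
C(76) = 0.010 + 0.005 + 0.177 + 0.670 + 3.671 + 11.154 + 12.500 = 28.188 mg/L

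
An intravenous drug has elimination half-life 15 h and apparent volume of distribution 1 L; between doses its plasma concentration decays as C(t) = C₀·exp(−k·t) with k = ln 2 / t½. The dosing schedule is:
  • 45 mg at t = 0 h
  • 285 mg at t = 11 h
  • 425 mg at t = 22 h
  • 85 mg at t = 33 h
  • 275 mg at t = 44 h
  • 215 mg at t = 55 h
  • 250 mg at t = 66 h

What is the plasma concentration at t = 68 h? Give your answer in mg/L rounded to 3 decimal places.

k = ln 2 / 15 = 0.04621 per h
Dose 1 (45 mg at t=0 h): 45·exp(−0.04621·68) = 1.943 mg/L
Dose 2 (285 mg at t=11 h): 285·exp(−0.04621·57) = 20.461 mg/L
Dose 3 (425 mg at t=22 h): 425·exp(−0.04621·46) = 50.726 mg/L
Dose 4 (85 mg at t=33 h): 85·exp(−0.04621·35) = 16.866 mg/L
Dose 5 (275 mg at t=44 h): 275·exp(−0.04621·24) = 90.716 mg/L
Dose 6 (215 mg at t=55 h): 215·exp(−0.04621·13) = 117.909 mg/L
Dose 7 (250 mg at t=66 h): 250·exp(−0.04621·2) = 227.931 mg/L
C(68) = 1.943 + 20.461 + 50.726 + 16.866 + 90.716 + 117.909 + 227.931 = 526.552 mg/L

526.552 mg/L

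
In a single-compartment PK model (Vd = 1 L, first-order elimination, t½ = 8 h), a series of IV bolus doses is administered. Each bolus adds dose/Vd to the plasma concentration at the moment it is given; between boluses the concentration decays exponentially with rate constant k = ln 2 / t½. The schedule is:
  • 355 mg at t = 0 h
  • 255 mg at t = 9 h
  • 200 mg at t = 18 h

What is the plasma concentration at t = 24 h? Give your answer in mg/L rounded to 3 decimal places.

232.816 mg/L

k = ln 2 / 8 = 0.08664 per h
Dose 1 (355 mg at t=0 h): 355·exp(−0.08664·24) = 44.375 mg/L
Dose 2 (255 mg at t=9 h): 255·exp(−0.08664·15) = 69.520 mg/L
Dose 3 (200 mg at t=18 h): 200·exp(−0.08664·6) = 118.921 mg/L
C(24) = 44.375 + 69.520 + 118.921 = 232.816 mg/L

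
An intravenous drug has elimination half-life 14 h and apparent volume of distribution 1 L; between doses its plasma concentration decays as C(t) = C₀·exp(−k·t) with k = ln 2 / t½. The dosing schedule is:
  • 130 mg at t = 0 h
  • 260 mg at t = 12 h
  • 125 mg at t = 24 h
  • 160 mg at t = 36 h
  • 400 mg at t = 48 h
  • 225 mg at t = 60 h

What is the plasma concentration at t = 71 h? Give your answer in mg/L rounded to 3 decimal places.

316.959 mg/L

k = ln 2 / 14 = 0.04951 per h
Dose 1 (130 mg at t=0 h): 130·exp(−0.04951·71) = 3.866 mg/L
Dose 2 (260 mg at t=12 h): 260·exp(−0.04951·59) = 14.007 mg/L
Dose 3 (125 mg at t=24 h): 125·exp(−0.04951·47) = 12.199 mg/L
Dose 4 (160 mg at t=36 h): 160·exp(−0.04951·35) = 28.284 mg/L
Dose 5 (400 mg at t=48 h): 400·exp(−0.04951·23) = 128.089 mg/L
Dose 6 (225 mg at t=60 h): 225·exp(−0.04951·11) = 130.515 mg/L
C(71) = 3.866 + 14.007 + 12.199 + 28.284 + 128.089 + 130.515 = 316.959 mg/L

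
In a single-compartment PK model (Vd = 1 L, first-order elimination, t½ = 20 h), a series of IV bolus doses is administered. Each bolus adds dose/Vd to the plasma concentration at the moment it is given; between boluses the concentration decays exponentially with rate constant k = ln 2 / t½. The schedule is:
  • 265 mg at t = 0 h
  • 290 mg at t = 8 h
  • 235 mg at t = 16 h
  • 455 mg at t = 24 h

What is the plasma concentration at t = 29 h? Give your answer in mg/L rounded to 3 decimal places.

769.425 mg/L

k = ln 2 / 20 = 0.03466 per h
Dose 1 (265 mg at t=0 h): 265·exp(−0.03466·29) = 96.996 mg/L
Dose 2 (290 mg at t=8 h): 290·exp(−0.03466·21) = 140.061 mg/L
Dose 3 (235 mg at t=16 h): 235·exp(−0.03466·13) = 149.761 mg/L
Dose 4 (455 mg at t=24 h): 455·exp(−0.03466·5) = 382.608 mg/L
C(29) = 96.996 + 140.061 + 149.761 + 382.608 = 769.425 mg/L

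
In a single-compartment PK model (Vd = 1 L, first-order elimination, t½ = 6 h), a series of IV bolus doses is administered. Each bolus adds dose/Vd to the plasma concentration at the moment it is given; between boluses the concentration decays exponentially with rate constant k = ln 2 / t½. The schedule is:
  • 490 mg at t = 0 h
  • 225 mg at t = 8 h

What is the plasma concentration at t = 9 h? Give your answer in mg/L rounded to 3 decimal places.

k = ln 2 / 6 = 0.11552 per h
Dose 1 (490 mg at t=0 h): 490·exp(−0.11552·9) = 173.241 mg/L
Dose 2 (225 mg at t=8 h): 225·exp(−0.11552·1) = 200.452 mg/L
C(9) = 173.241 + 200.452 = 373.693 mg/L

373.693 mg/L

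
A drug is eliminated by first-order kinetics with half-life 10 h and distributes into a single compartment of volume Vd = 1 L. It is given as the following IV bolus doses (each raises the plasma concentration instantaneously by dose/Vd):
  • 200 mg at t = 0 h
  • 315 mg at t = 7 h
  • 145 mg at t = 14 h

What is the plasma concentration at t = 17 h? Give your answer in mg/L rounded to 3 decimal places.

336.834 mg/L

k = ln 2 / 10 = 0.06931 per h
Dose 1 (200 mg at t=0 h): 200·exp(−0.06931·17) = 61.557 mg/L
Dose 2 (315 mg at t=7 h): 315·exp(−0.06931·10) = 157.500 mg/L
Dose 3 (145 mg at t=14 h): 145·exp(−0.06931·3) = 117.777 mg/L
C(17) = 61.557 + 157.500 + 117.777 = 336.834 mg/L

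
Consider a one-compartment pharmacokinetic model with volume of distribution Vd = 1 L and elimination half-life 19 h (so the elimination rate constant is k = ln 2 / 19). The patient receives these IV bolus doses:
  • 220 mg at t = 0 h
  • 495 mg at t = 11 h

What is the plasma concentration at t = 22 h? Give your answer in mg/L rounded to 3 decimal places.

k = ln 2 / 19 = 0.03648 per h
Dose 1 (220 mg at t=0 h): 220·exp(−0.03648·22) = 98.597 mg/L
Dose 2 (495 mg at t=11 h): 495·exp(−0.03648·11) = 331.379 mg/L
C(22) = 98.597 + 331.379 = 429.975 mg/L

429.975 mg/L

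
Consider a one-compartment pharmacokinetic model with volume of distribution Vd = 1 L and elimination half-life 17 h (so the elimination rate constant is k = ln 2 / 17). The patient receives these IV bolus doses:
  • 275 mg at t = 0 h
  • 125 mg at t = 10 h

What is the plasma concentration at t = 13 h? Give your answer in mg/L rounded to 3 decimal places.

272.466 mg/L

k = ln 2 / 17 = 0.04077 per h
Dose 1 (275 mg at t=0 h): 275·exp(−0.04077·13) = 161.858 mg/L
Dose 2 (125 mg at t=10 h): 125·exp(−0.04077·3) = 110.608 mg/L
C(13) = 161.858 + 110.608 = 272.466 mg/L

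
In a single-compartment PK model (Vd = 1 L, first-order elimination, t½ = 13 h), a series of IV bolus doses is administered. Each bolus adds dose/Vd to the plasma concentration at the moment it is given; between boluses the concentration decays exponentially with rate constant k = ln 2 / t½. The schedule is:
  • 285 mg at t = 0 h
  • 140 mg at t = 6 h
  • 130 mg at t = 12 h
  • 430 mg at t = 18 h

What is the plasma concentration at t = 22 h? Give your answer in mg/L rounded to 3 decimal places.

571.527 mg/L

k = ln 2 / 13 = 0.05332 per h
Dose 1 (285 mg at t=0 h): 285·exp(−0.05332·22) = 88.188 mg/L
Dose 2 (140 mg at t=6 h): 140·exp(−0.05332·16) = 59.653 mg/L
Dose 3 (130 mg at t=12 h): 130·exp(−0.05332·10) = 76.275 mg/L
Dose 4 (430 mg at t=18 h): 430·exp(−0.05332·4) = 347.411 mg/L
C(22) = 88.188 + 59.653 + 76.275 + 347.411 = 571.527 mg/L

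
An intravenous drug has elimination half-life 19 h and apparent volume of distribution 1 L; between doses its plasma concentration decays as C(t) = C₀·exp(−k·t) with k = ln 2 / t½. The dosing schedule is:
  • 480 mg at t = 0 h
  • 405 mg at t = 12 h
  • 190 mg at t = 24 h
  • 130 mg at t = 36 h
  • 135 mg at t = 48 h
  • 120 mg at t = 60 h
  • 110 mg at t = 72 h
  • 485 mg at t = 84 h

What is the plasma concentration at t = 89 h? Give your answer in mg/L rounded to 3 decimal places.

614.823 mg/L

k = ln 2 / 19 = 0.03648 per h
Dose 1 (480 mg at t=0 h): 480·exp(−0.03648·89) = 18.670 mg/L
Dose 2 (405 mg at t=12 h): 405·exp(−0.03648·77) = 24.406 mg/L
Dose 3 (190 mg at t=24 h): 190·exp(−0.03648·65) = 17.738 mg/L
Dose 4 (130 mg at t=36 h): 130·exp(−0.03648·53) = 18.803 mg/L
Dose 5 (135 mg at t=48 h): 135·exp(−0.03648·41) = 30.251 mg/L
Dose 6 (120 mg at t=60 h): 120·exp(−0.03648·29) = 41.660 mg/L
Dose 7 (110 mg at t=72 h): 110·exp(−0.03648·17) = 59.163 mg/L
Dose 8 (485 mg at t=84 h): 485·exp(−0.03648·5) = 404.132 mg/L
C(89) = 18.670 + 24.406 + 17.738 + 18.803 + 30.251 + 41.660 + 59.163 + 404.132 = 614.823 mg/L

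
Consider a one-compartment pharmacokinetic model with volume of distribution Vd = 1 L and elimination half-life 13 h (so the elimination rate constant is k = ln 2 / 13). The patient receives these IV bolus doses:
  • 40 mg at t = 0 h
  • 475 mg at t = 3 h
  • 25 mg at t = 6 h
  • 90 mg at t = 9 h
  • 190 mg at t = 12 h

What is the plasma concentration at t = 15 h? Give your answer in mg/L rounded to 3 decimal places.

511.229 mg/L

k = ln 2 / 13 = 0.05332 per h
Dose 1 (40 mg at t=0 h): 40·exp(−0.05332·15) = 17.977 mg/L
Dose 2 (475 mg at t=3 h): 475·exp(−0.05332·12) = 250.507 mg/L
Dose 3 (25 mg at t=6 h): 25·exp(−0.05332·9) = 15.472 mg/L
Dose 4 (90 mg at t=9 h): 90·exp(−0.05332·6) = 65.359 mg/L
Dose 5 (190 mg at t=12 h): 190·exp(−0.05332·3) = 161.914 mg/L
C(15) = 17.977 + 250.507 + 15.472 + 65.359 + 161.914 = 511.229 mg/L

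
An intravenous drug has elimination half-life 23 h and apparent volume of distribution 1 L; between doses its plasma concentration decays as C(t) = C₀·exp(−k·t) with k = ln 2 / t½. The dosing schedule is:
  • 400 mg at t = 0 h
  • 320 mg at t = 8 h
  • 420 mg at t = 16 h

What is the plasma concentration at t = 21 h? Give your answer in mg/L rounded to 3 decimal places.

789.949 mg/L

k = ln 2 / 23 = 0.03014 per h
Dose 1 (400 mg at t=0 h): 400·exp(−0.03014·21) = 212.425 mg/L
Dose 2 (320 mg at t=8 h): 320·exp(−0.03014·13) = 216.273 mg/L
Dose 3 (420 mg at t=16 h): 420·exp(−0.03014·5) = 361.250 mg/L
C(21) = 212.425 + 216.273 + 361.250 = 789.949 mg/L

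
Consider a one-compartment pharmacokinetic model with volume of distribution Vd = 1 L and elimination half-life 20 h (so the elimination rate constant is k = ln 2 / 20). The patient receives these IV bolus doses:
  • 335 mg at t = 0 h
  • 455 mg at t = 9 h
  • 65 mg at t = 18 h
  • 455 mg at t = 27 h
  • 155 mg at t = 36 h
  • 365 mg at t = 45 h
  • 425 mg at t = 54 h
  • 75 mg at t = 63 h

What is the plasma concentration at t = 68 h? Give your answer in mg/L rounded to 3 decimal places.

752.276 mg/L

k = ln 2 / 20 = 0.03466 per h
Dose 1 (335 mg at t=0 h): 335·exp(−0.03466·68) = 31.735 mg/L
Dose 2 (455 mg at t=9 h): 455·exp(−0.03466·59) = 58.881 mg/L
Dose 3 (65 mg at t=18 h): 65·exp(−0.03466·50) = 11.490 mg/L
Dose 4 (455 mg at t=27 h): 455·exp(−0.03466·41) = 109.875 mg/L
Dose 5 (155 mg at t=36 h): 155·exp(−0.03466·32) = 51.131 mg/L
Dose 6 (365 mg at t=45 h): 365·exp(−0.03466·23) = 164.478 mg/L
Dose 7 (425 mg at t=54 h): 425·exp(−0.03466·14) = 261.618 mg/L
Dose 8 (75 mg at t=63 h): 75·exp(−0.03466·5) = 63.067 mg/L
C(68) = 31.735 + 58.881 + 11.490 + 109.875 + 51.131 + 164.478 + 261.618 + 63.067 = 752.276 mg/L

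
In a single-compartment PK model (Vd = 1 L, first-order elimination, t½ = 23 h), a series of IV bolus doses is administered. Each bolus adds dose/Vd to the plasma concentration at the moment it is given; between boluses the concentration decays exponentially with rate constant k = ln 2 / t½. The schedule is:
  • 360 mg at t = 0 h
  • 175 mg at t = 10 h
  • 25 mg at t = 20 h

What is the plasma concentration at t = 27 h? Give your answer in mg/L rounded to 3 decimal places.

k = ln 2 / 23 = 0.03014 per h
Dose 1 (360 mg at t=0 h): 360·exp(−0.03014·27) = 159.558 mg/L
Dose 2 (175 mg at t=10 h): 175·exp(−0.03014·17) = 104.843 mg/L
Dose 3 (25 mg at t=20 h): 25·exp(−0.03014·7) = 20.245 mg/L
C(27) = 159.558 + 104.843 + 20.245 = 284.646 mg/L

284.646 mg/L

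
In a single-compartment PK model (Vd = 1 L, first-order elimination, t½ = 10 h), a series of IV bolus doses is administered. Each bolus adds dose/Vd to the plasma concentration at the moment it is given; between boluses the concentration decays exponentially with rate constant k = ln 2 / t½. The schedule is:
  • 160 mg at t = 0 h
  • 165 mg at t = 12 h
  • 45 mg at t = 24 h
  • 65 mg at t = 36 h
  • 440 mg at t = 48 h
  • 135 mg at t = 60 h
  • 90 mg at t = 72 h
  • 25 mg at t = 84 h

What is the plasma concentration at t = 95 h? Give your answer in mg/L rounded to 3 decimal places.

k = ln 2 / 10 = 0.06931 per h
Dose 1 (160 mg at t=0 h): 160·exp(−0.06931·95) = 0.221 mg/L
Dose 2 (165 mg at t=12 h): 165·exp(−0.06931·83) = 0.524 mg/L
Dose 3 (45 mg at t=24 h): 45·exp(−0.06931·71) = 0.328 mg/L
Dose 4 (65 mg at t=36 h): 65·exp(−0.06931·59) = 1.089 mg/L
Dose 5 (440 mg at t=48 h): 440·exp(−0.06931·47) = 16.928 mg/L
Dose 6 (135 mg at t=60 h): 135·exp(−0.06931·35) = 11.932 mg/L
Dose 7 (90 mg at t=72 h): 90·exp(−0.06931·23) = 18.276 mg/L
Dose 8 (25 mg at t=84 h): 25·exp(−0.06931·11) = 11.663 mg/L
C(95) = 0.221 + 0.524 + 0.328 + 1.089 + 16.928 + 11.932 + 18.276 + 11.663 = 60.960 mg/L

60.960 mg/L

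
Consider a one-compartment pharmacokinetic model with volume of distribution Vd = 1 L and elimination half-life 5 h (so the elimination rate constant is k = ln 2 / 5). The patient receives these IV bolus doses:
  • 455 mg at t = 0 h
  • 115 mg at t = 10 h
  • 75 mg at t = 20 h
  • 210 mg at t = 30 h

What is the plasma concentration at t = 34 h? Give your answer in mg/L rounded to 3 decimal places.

139.594 mg/L

k = ln 2 / 5 = 0.13863 per h
Dose 1 (455 mg at t=0 h): 455·exp(−0.13863·34) = 4.083 mg/L
Dose 2 (115 mg at t=10 h): 115·exp(−0.13863·24) = 4.128 mg/L
Dose 3 (75 mg at t=20 h): 75·exp(−0.13863·14) = 10.769 mg/L
Dose 4 (210 mg at t=30 h): 210·exp(−0.13863·4) = 120.613 mg/L
C(34) = 4.083 + 4.128 + 10.769 + 120.613 = 139.594 mg/L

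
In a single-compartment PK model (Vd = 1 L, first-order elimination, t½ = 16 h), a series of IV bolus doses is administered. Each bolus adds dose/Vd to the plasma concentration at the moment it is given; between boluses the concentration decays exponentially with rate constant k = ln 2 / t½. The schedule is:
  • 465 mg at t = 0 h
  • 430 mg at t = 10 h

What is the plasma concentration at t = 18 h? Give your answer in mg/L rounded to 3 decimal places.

517.259 mg/L

k = ln 2 / 16 = 0.04332 per h
Dose 1 (465 mg at t=0 h): 465·exp(−0.04332·18) = 213.203 mg/L
Dose 2 (430 mg at t=10 h): 430·exp(−0.04332·8) = 304.056 mg/L
C(18) = 213.203 + 304.056 = 517.259 mg/L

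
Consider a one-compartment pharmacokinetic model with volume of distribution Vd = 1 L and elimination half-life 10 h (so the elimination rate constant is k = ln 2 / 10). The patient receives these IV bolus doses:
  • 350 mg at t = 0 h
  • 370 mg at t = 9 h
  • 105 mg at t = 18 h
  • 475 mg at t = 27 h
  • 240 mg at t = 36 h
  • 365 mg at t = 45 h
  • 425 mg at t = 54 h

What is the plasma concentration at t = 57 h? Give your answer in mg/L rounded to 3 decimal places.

k = ln 2 / 10 = 0.06931 per h
Dose 1 (350 mg at t=0 h): 350·exp(−0.06931·57) = 6.733 mg/L
Dose 2 (370 mg at t=9 h): 370·exp(−0.06931·48) = 13.282 mg/L
Dose 3 (105 mg at t=18 h): 105·exp(−0.06931·39) = 7.034 mg/L
Dose 4 (475 mg at t=27 h): 475·exp(−0.06931·30) = 59.375 mg/L
Dose 5 (240 mg at t=36 h): 240·exp(−0.06931·21) = 55.982 mg/L
Dose 6 (365 mg at t=45 h): 365·exp(−0.06931·12) = 158.875 mg/L
Dose 7 (425 mg at t=54 h): 425·exp(−0.06931·3) = 345.207 mg/L
C(57) = 6.733 + 13.282 + 7.034 + 59.375 + 55.982 + 158.875 + 345.207 = 646.488 mg/L

646.488 mg/L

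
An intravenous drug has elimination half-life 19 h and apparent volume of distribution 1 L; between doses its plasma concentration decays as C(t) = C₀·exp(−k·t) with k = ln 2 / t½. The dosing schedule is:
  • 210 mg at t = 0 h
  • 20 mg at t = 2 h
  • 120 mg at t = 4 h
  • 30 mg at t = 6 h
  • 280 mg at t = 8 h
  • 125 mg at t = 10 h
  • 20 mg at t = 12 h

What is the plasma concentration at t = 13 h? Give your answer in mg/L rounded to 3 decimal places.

618.374 mg/L

k = ln 2 / 19 = 0.03648 per h
Dose 1 (210 mg at t=0 h): 210·exp(−0.03648·13) = 130.693 mg/L
Dose 2 (20 mg at t=2 h): 20·exp(−0.03648·11) = 13.389 mg/L
Dose 3 (120 mg at t=4 h): 120·exp(−0.03648·9) = 86.415 mg/L
Dose 4 (30 mg at t=6 h): 30·exp(−0.03648·7) = 23.239 mg/L
Dose 5 (280 mg at t=8 h): 280·exp(−0.03648·5) = 233.313 mg/L
Dose 6 (125 mg at t=10 h): 125·exp(−0.03648·3) = 112.042 mg/L
Dose 7 (20 mg at t=12 h): 20·exp(−0.03648·1) = 19.284 mg/L
C(13) = 130.693 + 13.389 + 86.415 + 23.239 + 233.313 + 112.042 + 19.284 = 618.374 mg/L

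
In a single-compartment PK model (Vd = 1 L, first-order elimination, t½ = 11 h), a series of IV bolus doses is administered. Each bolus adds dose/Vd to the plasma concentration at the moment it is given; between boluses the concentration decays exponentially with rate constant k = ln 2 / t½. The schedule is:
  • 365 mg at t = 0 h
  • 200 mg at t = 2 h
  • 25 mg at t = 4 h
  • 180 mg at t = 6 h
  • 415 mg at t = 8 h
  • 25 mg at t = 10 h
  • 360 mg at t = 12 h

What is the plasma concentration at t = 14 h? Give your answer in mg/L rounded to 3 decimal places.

988.150 mg/L

k = ln 2 / 11 = 0.06301 per h
Dose 1 (365 mg at t=0 h): 365·exp(−0.06301·14) = 151.065 mg/L
Dose 2 (200 mg at t=2 h): 200·exp(−0.06301·12) = 93.893 mg/L
Dose 3 (25 mg at t=4 h): 25·exp(−0.06301·10) = 13.313 mg/L
Dose 4 (180 mg at t=6 h): 180·exp(−0.06301·8) = 108.728 mg/L
Dose 5 (415 mg at t=8 h): 415·exp(−0.06301·6) = 284.348 mg/L
Dose 6 (25 mg at t=10 h): 25·exp(−0.06301·4) = 19.430 mg/L
Dose 7 (360 mg at t=12 h): 360·exp(−0.06301·2) = 317.373 mg/L
C(14) = 151.065 + 93.893 + 13.313 + 108.728 + 284.348 + 19.430 + 317.373 = 988.150 mg/L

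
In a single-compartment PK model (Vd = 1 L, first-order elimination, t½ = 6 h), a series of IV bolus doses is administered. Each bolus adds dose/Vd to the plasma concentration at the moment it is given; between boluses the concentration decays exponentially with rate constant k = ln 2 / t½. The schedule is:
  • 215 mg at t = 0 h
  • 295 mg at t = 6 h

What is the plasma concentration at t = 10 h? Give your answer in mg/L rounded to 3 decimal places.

k = ln 2 / 6 = 0.11552 per h
Dose 1 (215 mg at t=0 h): 215·exp(−0.11552·10) = 67.721 mg/L
Dose 2 (295 mg at t=6 h): 295·exp(−0.11552·4) = 185.838 mg/L
C(10) = 67.721 + 185.838 = 253.559 mg/L

253.559 mg/L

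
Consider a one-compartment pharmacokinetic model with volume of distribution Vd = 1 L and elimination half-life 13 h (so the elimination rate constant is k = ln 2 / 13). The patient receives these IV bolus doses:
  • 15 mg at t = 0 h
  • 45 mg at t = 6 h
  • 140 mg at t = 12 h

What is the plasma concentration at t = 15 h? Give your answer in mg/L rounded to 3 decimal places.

k = ln 2 / 13 = 0.05332 per h
Dose 1 (15 mg at t=0 h): 15·exp(−0.05332·15) = 6.741 mg/L
Dose 2 (45 mg at t=6 h): 45·exp(−0.05332·9) = 27.849 mg/L
Dose 3 (140 mg at t=12 h): 140·exp(−0.05332·3) = 119.305 mg/L
C(15) = 6.741 + 27.849 + 119.305 = 153.895 mg/L

153.895 mg/L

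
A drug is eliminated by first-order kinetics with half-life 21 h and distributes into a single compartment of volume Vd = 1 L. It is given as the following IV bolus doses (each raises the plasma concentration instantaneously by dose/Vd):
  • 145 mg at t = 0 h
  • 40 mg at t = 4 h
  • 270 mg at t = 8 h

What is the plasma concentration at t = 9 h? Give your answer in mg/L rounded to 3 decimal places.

k = ln 2 / 21 = 0.03301 per h
Dose 1 (145 mg at t=0 h): 145·exp(−0.03301·9) = 107.735 mg/L
Dose 2 (40 mg at t=4 h): 40·exp(−0.03301·5) = 33.915 mg/L
Dose 3 (270 mg at t=8 h): 270·exp(−0.03301·1) = 261.234 mg/L
C(9) = 107.735 + 33.915 + 261.234 = 402.883 mg/L

402.883 mg/L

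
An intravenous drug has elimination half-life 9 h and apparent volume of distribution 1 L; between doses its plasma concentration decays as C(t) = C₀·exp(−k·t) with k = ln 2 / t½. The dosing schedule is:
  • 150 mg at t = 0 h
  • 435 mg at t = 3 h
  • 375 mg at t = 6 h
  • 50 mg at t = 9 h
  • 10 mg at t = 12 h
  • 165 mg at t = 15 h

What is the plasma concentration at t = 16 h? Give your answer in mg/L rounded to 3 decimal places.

k = ln 2 / 9 = 0.07702 per h
Dose 1 (150 mg at t=0 h): 150·exp(−0.07702·16) = 43.745 mg/L
Dose 2 (435 mg at t=3 h): 435·exp(−0.07702·13) = 159.834 mg/L
Dose 3 (375 mg at t=6 h): 375·exp(−0.07702·10) = 173.602 mg/L
Dose 4 (50 mg at t=9 h): 50·exp(−0.07702·7) = 29.163 mg/L
Dose 5 (10 mg at t=12 h): 10·exp(−0.07702·4) = 7.349 mg/L
Dose 6 (165 mg at t=15 h): 165·exp(−0.07702·1) = 152.769 mg/L
C(16) = 43.745 + 159.834 + 173.602 + 29.163 + 7.349 + 152.769 = 566.461 mg/L

566.461 mg/L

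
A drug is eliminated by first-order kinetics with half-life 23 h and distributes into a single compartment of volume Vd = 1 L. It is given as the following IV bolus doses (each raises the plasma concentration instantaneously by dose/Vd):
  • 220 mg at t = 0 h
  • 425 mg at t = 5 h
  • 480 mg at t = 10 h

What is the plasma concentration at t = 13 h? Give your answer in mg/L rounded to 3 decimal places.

921.146 mg/L

k = ln 2 / 23 = 0.03014 per h
Dose 1 (220 mg at t=0 h): 220·exp(−0.03014·13) = 148.688 mg/L
Dose 2 (425 mg at t=5 h): 425·exp(−0.03014·8) = 333.951 mg/L
Dose 3 (480 mg at t=10 h): 480·exp(−0.03014·3) = 438.507 mg/L
C(13) = 148.688 + 333.951 + 438.507 = 921.146 mg/L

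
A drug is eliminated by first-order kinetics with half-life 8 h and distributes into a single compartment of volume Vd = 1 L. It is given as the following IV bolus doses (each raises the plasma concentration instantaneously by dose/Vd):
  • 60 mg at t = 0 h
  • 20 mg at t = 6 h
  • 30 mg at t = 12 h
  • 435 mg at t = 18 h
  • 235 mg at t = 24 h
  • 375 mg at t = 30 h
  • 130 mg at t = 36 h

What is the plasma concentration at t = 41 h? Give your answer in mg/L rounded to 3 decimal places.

k = ln 2 / 8 = 0.08664 per h
Dose 1 (60 mg at t=0 h): 60·exp(−0.08664·41) = 1.719 mg/L
Dose 2 (20 mg at t=6 h): 20·exp(−0.08664·35) = 0.964 mg/L
Dose 3 (30 mg at t=12 h): 30·exp(−0.08664·29) = 2.432 mg/L
Dose 4 (435 mg at t=18 h): 435·exp(−0.08664·23) = 59.296 mg/L
Dose 5 (235 mg at t=24 h): 235·exp(−0.08664·17) = 53.874 mg/L
Dose 6 (375 mg at t=30 h): 375·exp(−0.08664·11) = 144.582 mg/L
Dose 7 (130 mg at t=36 h): 130·exp(−0.08664·5) = 84.295 mg/L
C(41) = 1.719 + 0.964 + 2.432 + 59.296 + 53.874 + 144.582 + 84.295 = 347.162 mg/L

347.162 mg/L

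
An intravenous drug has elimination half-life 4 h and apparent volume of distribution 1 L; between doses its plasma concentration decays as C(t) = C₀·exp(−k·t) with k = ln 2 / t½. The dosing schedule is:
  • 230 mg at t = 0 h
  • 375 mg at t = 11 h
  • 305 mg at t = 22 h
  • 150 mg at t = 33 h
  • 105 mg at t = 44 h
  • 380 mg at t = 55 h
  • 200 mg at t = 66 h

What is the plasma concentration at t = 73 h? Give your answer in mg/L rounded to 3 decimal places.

77.144 mg/L

k = ln 2 / 4 = 0.17329 per h
Dose 1 (230 mg at t=0 h): 230·exp(−0.17329·73) = 0.001 mg/L
Dose 2 (375 mg at t=11 h): 375·exp(−0.17329·62) = 0.008 mg/L
Dose 3 (305 mg at t=22 h): 305·exp(−0.17329·51) = 0.044 mg/L
Dose 4 (150 mg at t=33 h): 150·exp(−0.17329·40) = 0.146 mg/L
Dose 5 (105 mg at t=44 h): 105·exp(−0.17329·29) = 0.690 mg/L
Dose 6 (380 mg at t=55 h): 380·exp(−0.17329·18) = 16.794 mg/L
Dose 7 (200 mg at t=66 h): 200·exp(−0.17329·7) = 59.460 mg/L
C(73) = 0.001 + 0.008 + 0.044 + 0.146 + 0.690 + 16.794 + 59.460 = 77.144 mg/L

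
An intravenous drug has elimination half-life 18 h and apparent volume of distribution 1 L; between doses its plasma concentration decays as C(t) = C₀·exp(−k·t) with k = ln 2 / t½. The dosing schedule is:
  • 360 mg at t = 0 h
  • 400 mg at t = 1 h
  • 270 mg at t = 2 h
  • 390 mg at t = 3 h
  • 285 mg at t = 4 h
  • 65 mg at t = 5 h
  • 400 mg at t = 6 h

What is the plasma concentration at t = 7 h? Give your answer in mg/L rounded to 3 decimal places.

k = ln 2 / 18 = 0.03851 per h
Dose 1 (360 mg at t=0 h): 360·exp(−0.03851·7) = 274.938 mg/L
Dose 2 (400 mg at t=1 h): 400·exp(−0.03851·6) = 317.480 mg/L
Dose 3 (270 mg at t=2 h): 270·exp(−0.03851·5) = 222.712 mg/L
Dose 4 (390 mg at t=3 h): 390·exp(−0.03851·4) = 334.325 mg/L
Dose 5 (285 mg at t=4 h): 285·exp(−0.03851·3) = 253.906 mg/L
Dose 6 (65 mg at t=5 h): 65·exp(−0.03851·2) = 60.182 mg/L
Dose 7 (400 mg at t=6 h): 400·exp(−0.03851·1) = 384.890 mg/L
C(7) = 274.938 + 317.480 + 222.712 + 334.325 + 253.906 + 60.182 + 384.890 = 1848.434 mg/L

1848.434 mg/L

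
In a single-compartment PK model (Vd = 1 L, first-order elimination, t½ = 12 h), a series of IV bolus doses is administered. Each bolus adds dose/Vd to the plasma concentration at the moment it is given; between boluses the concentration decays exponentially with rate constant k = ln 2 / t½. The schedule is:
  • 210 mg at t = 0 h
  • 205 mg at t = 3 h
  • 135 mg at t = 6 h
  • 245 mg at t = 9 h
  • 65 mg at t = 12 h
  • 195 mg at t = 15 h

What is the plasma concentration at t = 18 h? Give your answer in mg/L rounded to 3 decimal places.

k = ln 2 / 12 = 0.05776 per h
Dose 1 (210 mg at t=0 h): 210·exp(−0.05776·18) = 74.246 mg/L
Dose 2 (205 mg at t=3 h): 205·exp(−0.05776·15) = 86.192 mg/L
Dose 3 (135 mg at t=6 h): 135·exp(−0.05776·12) = 67.500 mg/L
Dose 4 (245 mg at t=9 h): 245·exp(−0.05776·9) = 145.678 mg/L
Dose 5 (65 mg at t=12 h): 65·exp(−0.05776·6) = 45.962 mg/L
Dose 6 (195 mg at t=15 h): 195·exp(−0.05776·3) = 163.975 mg/L
C(18) = 74.246 + 86.192 + 67.500 + 145.678 + 45.962 + 163.975 = 583.553 mg/L

583.553 mg/L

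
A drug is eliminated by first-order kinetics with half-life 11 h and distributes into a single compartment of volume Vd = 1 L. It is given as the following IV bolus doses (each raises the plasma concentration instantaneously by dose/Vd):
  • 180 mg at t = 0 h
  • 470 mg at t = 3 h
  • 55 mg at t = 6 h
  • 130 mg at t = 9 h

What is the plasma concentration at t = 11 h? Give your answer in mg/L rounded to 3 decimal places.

528.644 mg/L

k = ln 2 / 11 = 0.06301 per h
Dose 1 (180 mg at t=0 h): 180·exp(−0.06301·11) = 90.000 mg/L
Dose 2 (470 mg at t=3 h): 470·exp(−0.06301·8) = 283.901 mg/L
Dose 3 (55 mg at t=6 h): 55·exp(−0.06301·5) = 40.136 mg/L
Dose 4 (130 mg at t=9 h): 130·exp(−0.06301·2) = 114.607 mg/L
C(11) = 90.000 + 283.901 + 40.136 + 114.607 = 528.644 mg/L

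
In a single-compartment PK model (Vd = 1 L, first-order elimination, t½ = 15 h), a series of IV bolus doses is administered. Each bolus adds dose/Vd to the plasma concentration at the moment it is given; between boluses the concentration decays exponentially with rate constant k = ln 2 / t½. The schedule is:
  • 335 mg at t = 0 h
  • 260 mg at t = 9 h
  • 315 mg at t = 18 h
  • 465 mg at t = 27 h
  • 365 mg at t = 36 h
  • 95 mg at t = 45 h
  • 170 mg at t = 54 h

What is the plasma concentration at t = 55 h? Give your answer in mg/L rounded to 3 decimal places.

k = ln 2 / 15 = 0.04621 per h
Dose 1 (335 mg at t=0 h): 335·exp(−0.04621·55) = 26.380 mg/L
Dose 2 (260 mg at t=9 h): 260·exp(−0.04621·46) = 31.032 mg/L
Dose 3 (315 mg at t=18 h): 315·exp(−0.04621·37) = 56.986 mg/L
Dose 4 (465 mg at t=27 h): 465·exp(−0.04621·28) = 127.506 mg/L
Dose 5 (365 mg at t=36 h): 365·exp(−0.04621·19) = 151.701 mg/L
Dose 6 (95 mg at t=45 h): 95·exp(−0.04621·10) = 59.846 mg/L
Dose 7 (170 mg at t=54 h): 170·exp(−0.04621·1) = 162.323 mg/L
C(55) = 26.380 + 31.032 + 56.986 + 127.506 + 151.701 + 59.846 + 162.323 = 615.774 mg/L

615.774 mg/L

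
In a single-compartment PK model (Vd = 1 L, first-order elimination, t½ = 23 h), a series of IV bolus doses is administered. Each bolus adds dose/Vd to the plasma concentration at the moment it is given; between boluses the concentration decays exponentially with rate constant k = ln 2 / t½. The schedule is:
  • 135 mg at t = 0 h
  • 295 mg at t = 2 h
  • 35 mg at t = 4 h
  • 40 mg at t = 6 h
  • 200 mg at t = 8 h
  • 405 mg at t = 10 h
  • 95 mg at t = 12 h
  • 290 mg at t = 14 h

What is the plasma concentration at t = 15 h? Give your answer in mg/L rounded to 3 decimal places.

1219.391 mg/L

k = ln 2 / 23 = 0.03014 per h
Dose 1 (135 mg at t=0 h): 135·exp(−0.03014·15) = 85.903 mg/L
Dose 2 (295 mg at t=2 h): 295·exp(−0.03014·13) = 199.377 mg/L
Dose 3 (35 mg at t=4 h): 35·exp(−0.03014·11) = 25.124 mg/L
Dose 4 (40 mg at t=6 h): 40·exp(−0.03014·9) = 30.498 mg/L
Dose 5 (200 mg at t=8 h): 200·exp(−0.03014·7) = 161.962 mg/L
Dose 6 (405 mg at t=10 h): 405·exp(−0.03014·5) = 348.348 mg/L
Dose 7 (95 mg at t=12 h): 95·exp(−0.03014·3) = 86.788 mg/L
Dose 8 (290 mg at t=14 h): 290·exp(−0.03014·1) = 281.391 mg/L
C(15) = 85.903 + 199.377 + 25.124 + 30.498 + 161.962 + 348.348 + 86.788 + 281.391 = 1219.391 mg/L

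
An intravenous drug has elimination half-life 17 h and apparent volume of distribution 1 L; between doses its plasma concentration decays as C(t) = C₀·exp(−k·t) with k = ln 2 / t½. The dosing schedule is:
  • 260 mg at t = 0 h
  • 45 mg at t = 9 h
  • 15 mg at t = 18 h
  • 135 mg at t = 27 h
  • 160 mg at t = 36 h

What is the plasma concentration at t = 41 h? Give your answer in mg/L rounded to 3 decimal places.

k = ln 2 / 17 = 0.04077 per h
Dose 1 (260 mg at t=0 h): 260·exp(−0.04077·41) = 48.861 mg/L
Dose 2 (45 mg at t=9 h): 45·exp(−0.04077·32) = 12.206 mg/L
Dose 3 (15 mg at t=18 h): 15·exp(−0.04077·23) = 5.872 mg/L
Dose 4 (135 mg at t=27 h): 135·exp(−0.04077·14) = 76.283 mg/L
Dose 5 (160 mg at t=36 h): 160·exp(−0.04077·5) = 130.491 mg/L
C(41) = 48.861 + 12.206 + 5.872 + 76.283 + 130.491 = 273.713 mg/L

273.713 mg/L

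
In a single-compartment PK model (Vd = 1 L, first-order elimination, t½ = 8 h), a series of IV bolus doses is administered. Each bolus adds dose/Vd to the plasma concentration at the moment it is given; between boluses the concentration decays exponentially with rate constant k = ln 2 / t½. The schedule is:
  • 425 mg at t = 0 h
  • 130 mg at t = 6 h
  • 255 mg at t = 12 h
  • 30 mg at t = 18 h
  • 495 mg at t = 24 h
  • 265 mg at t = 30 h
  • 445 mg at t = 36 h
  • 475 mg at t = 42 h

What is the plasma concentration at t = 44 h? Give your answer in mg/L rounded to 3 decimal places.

821.529 mg/L

k = ln 2 / 8 = 0.08664 per h
Dose 1 (425 mg at t=0 h): 425·exp(−0.08664·44) = 9.391 mg/L
Dose 2 (130 mg at t=6 h): 130·exp(−0.08664·38) = 4.831 mg/L
Dose 3 (255 mg at t=12 h): 255·exp(−0.08664·32) = 15.938 mg/L
Dose 4 (30 mg at t=18 h): 30·exp(−0.08664·26) = 3.153 mg/L
Dose 5 (495 mg at t=24 h): 495·exp(−0.08664·20) = 87.504 mg/L
Dose 6 (265 mg at t=30 h): 265·exp(−0.08664·14) = 78.785 mg/L
Dose 7 (445 mg at t=36 h): 445·exp(−0.08664·8) = 222.500 mg/L
Dose 8 (475 mg at t=42 h): 475·exp(−0.08664·2) = 399.426 mg/L
C(44) = 9.391 + 4.831 + 15.938 + 3.153 + 87.504 + 78.785 + 222.500 + 399.426 = 821.529 mg/L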